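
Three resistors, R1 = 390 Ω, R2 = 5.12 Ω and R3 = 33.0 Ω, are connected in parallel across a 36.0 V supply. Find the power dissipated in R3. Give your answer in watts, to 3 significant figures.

R3 sits directly across the source, so P = V²/R with V = 36.0 V.
P_R3 = V² / R3 = (36.0)² / 33.0 Ω = 39.27 W

39.3 W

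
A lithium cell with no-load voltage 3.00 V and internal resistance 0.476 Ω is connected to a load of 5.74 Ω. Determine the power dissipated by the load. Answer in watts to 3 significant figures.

1.34 W

With r and R in series, I = ε/(r+R); the load dissipates I²R.
I = ε / (r + R) = 3.00 / (0.476 + 5.74) = 0.4826 A
P_load = I² R = (0.4826)² × 5.74 = 1.337 W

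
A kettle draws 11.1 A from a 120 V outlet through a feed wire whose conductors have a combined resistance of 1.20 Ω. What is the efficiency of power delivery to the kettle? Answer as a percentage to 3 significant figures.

The feed wire carries the full 11.1 A.
P_line = I² R_line = (11.10)² × 1.20 = 147.9 W
P_source = V I = 120 × 11.10 = 1332 W; P_load = 1184 W
η = P_load / P_source = 1184 / 1332 = 0.8890

88.9 %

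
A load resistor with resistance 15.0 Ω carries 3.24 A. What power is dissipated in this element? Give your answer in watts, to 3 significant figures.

The current through and the resistance of the element are both given; use P = I²R.
P = (3.240 A)² × 15.0 Ω = 157.5 W

157 W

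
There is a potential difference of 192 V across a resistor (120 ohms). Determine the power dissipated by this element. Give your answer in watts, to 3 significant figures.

We know the drop across the element and its resistance — P = V²/R, one step.
P = (192 V)² / 120 Ω = 307.2 W

307 W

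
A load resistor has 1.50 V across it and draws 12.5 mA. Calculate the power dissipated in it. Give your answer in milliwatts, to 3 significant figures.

V and I are known directly — P = V I, no intermediate step needed.
P = 1.50 V × 0.01250 A = 0.01875 W

18.8 mW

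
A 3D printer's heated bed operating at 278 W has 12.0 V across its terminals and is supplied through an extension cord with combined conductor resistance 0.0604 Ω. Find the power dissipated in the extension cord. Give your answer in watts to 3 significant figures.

The extension cord and load are in series, so the same current flows in both; the loss is I²R_line.
I = P / V = 278 / 12.0 = 23.17 A through the extension cord.
P_line = I² R_line = (23.17)² × 0.0604 = 32.42 W

32.4 W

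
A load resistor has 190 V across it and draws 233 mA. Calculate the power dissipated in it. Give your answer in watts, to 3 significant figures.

Both the voltage across and the current through the element are known, so P = V I applies directly.
P = 190 V × 0.2330 A = 44.27 W

44.3 W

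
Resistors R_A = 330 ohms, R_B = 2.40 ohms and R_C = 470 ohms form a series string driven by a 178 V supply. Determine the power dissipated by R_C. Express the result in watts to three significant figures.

23.1 W

Every series element carries the same I. Get I from the total resistance, then P = I² × R_C.
R_total = 330 + 2.40 + 470 = 802.4 Ω
I = V / R_total = 178 / 802.4 = 0.2218 A
P_R_C = I² × R_C = (0.2218)² × 470 = 23.13 W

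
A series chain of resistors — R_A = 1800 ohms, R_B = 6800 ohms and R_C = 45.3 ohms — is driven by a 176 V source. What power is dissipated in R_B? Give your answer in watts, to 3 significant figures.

Every series element carries the same I. Get I from the total resistance, then P = I² × R_B.
R_total = 1800 + 6800 + 45.3 = 8645 Ω
I = V / R_total = 176 / 8645 = 0.02036 A
P_R_B = I² × R_B = (0.02036)² × 6800 = 2.818 W

2.82 W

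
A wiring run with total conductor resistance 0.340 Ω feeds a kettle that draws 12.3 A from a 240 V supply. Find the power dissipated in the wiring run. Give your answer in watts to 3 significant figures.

Only the current and the line resistance are needed for the I²R loss.
The wiring run carries the full 12.3 A.
P_line = I² R_line = (12.30)² × 0.340 = 51.44 W

51.4 W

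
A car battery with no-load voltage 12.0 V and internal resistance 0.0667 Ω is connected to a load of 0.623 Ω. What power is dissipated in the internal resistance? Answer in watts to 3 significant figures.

The internal resistance carries the same current as the load; P_int = I²r.
I = ε / (r + R) = 12.0 / (0.0667 + 0.623) = 17.40 A
P_int = I² r = (17.40)² × 0.0667 = 20.19 W

20.2 W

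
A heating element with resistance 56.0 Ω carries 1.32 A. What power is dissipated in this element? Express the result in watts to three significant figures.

97.6 W

The current through and the resistance of the element are both given; use P = I²R.
P = (1.320 A)² × 56.0 Ω = 97.57 W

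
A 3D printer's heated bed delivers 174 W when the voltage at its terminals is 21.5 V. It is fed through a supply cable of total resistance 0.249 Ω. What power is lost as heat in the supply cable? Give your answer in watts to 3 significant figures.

16.3 W

Line loss is just I²R for the cable — we know both I and R_line directly.
I = P / V = 174 / 21.5 = 8.093 A through the supply cable.
P_line = I² R_line = (8.093)² × 0.249 = 16.31 W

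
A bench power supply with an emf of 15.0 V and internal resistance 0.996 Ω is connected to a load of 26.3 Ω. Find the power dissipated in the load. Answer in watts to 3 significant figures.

7.94 W

The internal resistance and the load are in series, so the same I flows through both; get I from ε/(r+R), then I²R for the load.
I = ε / (r + R) = 15.0 / (0.996 + 26.3) = 0.5495 A
P_load = I² R = (0.5495)² × 26.3 = 7.942 W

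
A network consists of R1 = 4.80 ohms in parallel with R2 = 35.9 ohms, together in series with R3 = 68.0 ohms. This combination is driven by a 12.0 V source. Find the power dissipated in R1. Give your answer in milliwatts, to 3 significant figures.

103 mW

Combine R1 and R2 into their parallel equivalent first, reducing the network to two series resistors.
R_p = (4.80×35.9)/(4.80+35.9) = 4.234 Ω
R_total = R_p + 68.0 = 4.234 + 68.0 = 72.23 Ω
I = V / R_total = 12.0 / 72.23 = 0.1661 A
Voltage across the parallel pair: V_p = I × R_p = 0.1661 × 4.234 = 0.7034 V
Use P = V²/R for R1 with V = V_p.
P_R1 = (0.7034)² / 4.80 = 0.1031 W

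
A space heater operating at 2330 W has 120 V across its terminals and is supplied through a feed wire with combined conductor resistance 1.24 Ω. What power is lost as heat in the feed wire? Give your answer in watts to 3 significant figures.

The feed wire and load are in series, so the same current flows in both; the loss is I²R_line.
I = P / V = 2330 / 120 = 19.42 A through the feed wire.
P_line = I² R_line = (19.42)² × 1.24 = 467.5 W

467 W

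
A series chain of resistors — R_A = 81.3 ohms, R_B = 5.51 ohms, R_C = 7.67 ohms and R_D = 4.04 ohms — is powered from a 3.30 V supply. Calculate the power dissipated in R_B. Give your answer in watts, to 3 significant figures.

0.00618 W

The current is common to all series resistors; compute it, then apply P = I²R for the target.
R_total = 81.3 + 5.51 + 7.67 + 4.04 = 98.52 Ω
I = V / R_total = 3.30 / 98.52 = 0.03350 A
P_R_B = I² × R_B = (0.03350)² × 5.51 = 0.006182 W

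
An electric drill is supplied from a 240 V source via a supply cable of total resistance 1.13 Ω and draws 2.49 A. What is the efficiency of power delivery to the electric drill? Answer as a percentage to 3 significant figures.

The supply cable carries the full 2.49 A.
P_line = I² R_line = (2.490)² × 1.13 = 7.006 W
P_source = V I = 240 × 2.490 = 597.6 W; P_load = 590.6 W
η = P_load / P_source = 590.6 / 597.6 = 0.9883

98.8 %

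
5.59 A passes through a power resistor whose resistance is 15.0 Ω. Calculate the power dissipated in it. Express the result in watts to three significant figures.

469 W

The current through and the resistance of the element are both given; use P = I²R.
P = (5.590 A)² × 15.0 Ω = 468.7 W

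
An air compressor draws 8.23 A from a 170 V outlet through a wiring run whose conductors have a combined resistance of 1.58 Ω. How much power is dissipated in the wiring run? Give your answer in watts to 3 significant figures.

107 W

The wiring run and load are in series, so the same current flows in both; the loss is I²R_line.
The wiring run carries the full 8.23 A.
P_line = I² R_line = (8.230)² × 1.58 = 107.0 W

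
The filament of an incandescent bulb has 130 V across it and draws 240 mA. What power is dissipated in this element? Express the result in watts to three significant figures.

31.2 W

Since both terminal voltage and current are stated, P = V I gives the power in one step.
P = 130 V × 0.2400 A = 31.20 W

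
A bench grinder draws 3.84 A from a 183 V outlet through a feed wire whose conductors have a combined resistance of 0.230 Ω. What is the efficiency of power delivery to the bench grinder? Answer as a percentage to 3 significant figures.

The feed wire carries the full 3.84 A.
P_line = I² R_line = (3.840)² × 0.230 = 3.391 W
P_source = V I = 183 × 3.840 = 702.7 W; P_load = 699.3 W
η = P_load / P_source = 699.3 / 702.7 = 0.9952

99.5 %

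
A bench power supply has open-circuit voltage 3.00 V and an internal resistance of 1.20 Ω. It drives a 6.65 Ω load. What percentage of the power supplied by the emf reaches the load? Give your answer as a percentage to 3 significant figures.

84.7 %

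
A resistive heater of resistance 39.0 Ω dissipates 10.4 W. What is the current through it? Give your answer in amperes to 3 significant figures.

0.516 A

The two known quantities fix the third via I = √(P / R).
I = √(10.4 / 39.0) = 0.5164 A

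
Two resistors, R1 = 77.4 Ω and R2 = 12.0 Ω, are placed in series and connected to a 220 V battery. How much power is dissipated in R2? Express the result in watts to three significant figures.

The current is common to all series resistors; compute it, then apply P = I²R for the target.
R_total = 77.4 + 12.0 = 89.40 Ω
I = V / R_total = 220 / 89.40 = 2.461 A
P_R2 = I² × R2 = (2.461)² × 12.0 = 72.67 W

72.7 W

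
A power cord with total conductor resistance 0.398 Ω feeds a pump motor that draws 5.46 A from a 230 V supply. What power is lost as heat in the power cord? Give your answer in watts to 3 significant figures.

11.9 W

Only the current and the line resistance are needed for the I²R loss.
The power cord carries the full 5.46 A.
P_line = I² R_line = (5.460)² × 0.398 = 11.87 W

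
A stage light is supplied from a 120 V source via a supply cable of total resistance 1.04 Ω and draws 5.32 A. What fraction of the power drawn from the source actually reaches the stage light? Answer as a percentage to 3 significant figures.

The supply cable carries the full 5.32 A.
P_line = I² R_line = (5.320)² × 1.04 = 29.43 W
P_source = V I = 120 × 5.320 = 638.4 W; P_load = 609.0 W
η = P_load / P_source = 609.0 / 638.4 = 0.9539

95.4 %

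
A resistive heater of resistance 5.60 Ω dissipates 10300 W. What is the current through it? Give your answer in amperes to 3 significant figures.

42.9 A

Rearranging the power relation for the two known quantities gives I = √(P / R).
I = √(10300 / 5.60) = 42.89 A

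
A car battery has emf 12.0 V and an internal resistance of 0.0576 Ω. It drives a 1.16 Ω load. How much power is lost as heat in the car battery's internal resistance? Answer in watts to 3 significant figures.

5.59 W

The internal resistance carries the same current as the load; P_int = I²r.
I = ε / (r + R) = 12.0 / (0.0576 + 1.16) = 9.855 A
P_int = I² r = (9.855)² × 0.0576 = 5.595 W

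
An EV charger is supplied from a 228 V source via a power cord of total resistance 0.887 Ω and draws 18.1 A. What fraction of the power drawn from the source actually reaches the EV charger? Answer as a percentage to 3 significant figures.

The power cord carries the full 18.1 A.
P_line = I² R_line = (18.10)² × 0.887 = 290.6 W
P_source = V I = 228 × 18.10 = 4127 W; P_load = 3836 W
η = P_load / P_source = 3836 / 4127 = 0.9296

93.0 %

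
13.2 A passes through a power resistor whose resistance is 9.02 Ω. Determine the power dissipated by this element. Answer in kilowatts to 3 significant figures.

Current and resistance are given, so P = I²R is the direct form.
P = (13.20 A)² × 9.02 Ω = 1572 W

1.57 kW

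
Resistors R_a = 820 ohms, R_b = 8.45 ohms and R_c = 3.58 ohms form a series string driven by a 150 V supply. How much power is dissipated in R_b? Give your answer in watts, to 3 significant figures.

Every series element carries the same I. Get I from the total resistance, then P = I² × R_b.
R_total = 820 + 8.45 + 3.58 = 832.0 Ω
I = V / R_total = 150 / 832.0 = 0.1803 A
P_R_b = I² × R_b = (0.1803)² × 8.45 = 0.2746 W

0.275 W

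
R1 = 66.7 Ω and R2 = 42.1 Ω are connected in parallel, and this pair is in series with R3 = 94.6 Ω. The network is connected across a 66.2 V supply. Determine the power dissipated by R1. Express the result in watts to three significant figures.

3.02 W

Combine R1 and R2 into their parallel equivalent first, reducing the network to two series resistors.
R_p = (66.7×42.1)/(66.7+42.1) = 25.81 Ω
R_total = R_p + 94.6 = 25.81 + 94.6 = 120.4 Ω
I = V / R_total = 66.2 / 120.4 = 0.5498 A
Voltage across the parallel pair: V_p = I × R_p = 0.5498 × 25.81 = 14.19 V
R1 has V_p across it, so P = V_p²/R1.
P_R1 = (14.19)² / 66.7 = 3.019 W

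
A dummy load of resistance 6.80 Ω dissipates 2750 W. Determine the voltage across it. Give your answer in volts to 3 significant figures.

Inverting the appropriate power form: V = √(P R).
V = √(2750 × 6.80) = 136.7 V

137 V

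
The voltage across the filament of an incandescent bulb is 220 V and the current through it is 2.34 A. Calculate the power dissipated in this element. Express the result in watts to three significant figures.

515 W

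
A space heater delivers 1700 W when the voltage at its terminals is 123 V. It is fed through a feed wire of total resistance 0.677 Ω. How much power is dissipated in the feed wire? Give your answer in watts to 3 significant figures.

129 W

The feed wire and load are in series, so the same current flows in both; the loss is I²R_line.
I = P / V = 1700 / 123 = 13.82 A through the feed wire.
P_line = I² R_line = (13.82)² × 0.677 = 129.3 W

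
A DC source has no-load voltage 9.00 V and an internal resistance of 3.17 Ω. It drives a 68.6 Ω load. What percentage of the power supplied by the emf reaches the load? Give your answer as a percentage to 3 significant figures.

The source delivers εI, of which I²R reaches the load and I²r is lost; since I is common, η = R/(R+r).
η = R / (R + r) = 68.6 / (68.6 + 3.17) = 0.9558

95.6 %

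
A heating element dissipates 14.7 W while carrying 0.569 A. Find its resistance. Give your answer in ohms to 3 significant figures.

45.4 Ω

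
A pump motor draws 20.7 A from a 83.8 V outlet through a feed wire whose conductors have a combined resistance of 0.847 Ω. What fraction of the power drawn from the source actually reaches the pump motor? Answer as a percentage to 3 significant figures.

The feed wire carries the full 20.7 A.
P_line = I² R_line = (20.70)² × 0.847 = 362.9 W
P_source = V I = 83.8 × 20.70 = 1735 W; P_load = 1372 W
η = P_load / P_source = 1372 / 1735 = 0.7908

79.1 %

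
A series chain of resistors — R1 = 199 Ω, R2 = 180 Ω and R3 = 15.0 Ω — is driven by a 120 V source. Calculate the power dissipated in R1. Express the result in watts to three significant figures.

18.5 W

The current is common to all series resistors; compute it, then apply P = I²R for the target.
R_total = 199 + 180 + 15.0 = 394.0 Ω
I = V / R_total = 120 / 394.0 = 0.3046 A
P_R1 = I² × R1 = (0.3046)² × 199 = 18.46 W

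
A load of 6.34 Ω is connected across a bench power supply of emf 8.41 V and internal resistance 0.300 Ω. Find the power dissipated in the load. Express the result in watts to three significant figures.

10.2 W

With r and R in series, I = ε/(r+R); the load dissipates I²R.
I = ε / (r + R) = 8.41 / (0.300 + 6.34) = 1.267 A
P_load = I² R = (1.267)² × 6.34 = 10.17 W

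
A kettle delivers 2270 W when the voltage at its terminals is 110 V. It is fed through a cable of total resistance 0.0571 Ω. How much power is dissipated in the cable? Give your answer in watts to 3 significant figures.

Line loss is just I²R for the cable — we know both I and R_line directly.
I = P / V = 2270 / 110 = 20.64 A through the cable.
P_line = I² R_line = (20.64)² × 0.0571 = 24.32 W

24.3 W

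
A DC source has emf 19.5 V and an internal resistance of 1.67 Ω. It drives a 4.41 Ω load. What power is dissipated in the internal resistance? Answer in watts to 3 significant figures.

17.2 W

The internal resistance carries the same current as the load; P_int = I²r.
I = ε / (r + R) = 19.5 / (1.67 + 4.41) = 3.207 A
P_int = I² r = (3.207)² × 1.67 = 17.18 W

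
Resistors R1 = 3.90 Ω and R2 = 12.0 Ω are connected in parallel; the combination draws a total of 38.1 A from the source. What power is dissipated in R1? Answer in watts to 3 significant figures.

3220 W

We need the common branch voltage; get it from I_total × R_eq, then P = V²/R for the branch.
1/R_eq = 1/3.90 + 1/12.0 ⇒ R_eq = 2.943 Ω
V = I_total × R_eq = 38.10 × 2.943 = 112.1 V
P_R1 = V² / R1 = (112.1)² / 3.90 = 3225 W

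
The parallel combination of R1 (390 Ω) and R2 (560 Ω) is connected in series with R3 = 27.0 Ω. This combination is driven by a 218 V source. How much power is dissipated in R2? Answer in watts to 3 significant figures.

Combine R1 and R2 into their parallel equivalent first, reducing the network to two series resistors.
R_p = (390×560)/(390+560) = 229.9 Ω
R_total = R_p + 27.0 = 229.9 + 27.0 = 256.9 Ω
I = V / R_total = 218 / 256.9 = 0.8486 A
Voltage across the parallel pair: V_p = I × R_p = 0.8486 × 229.9 = 195.1 V
R2 sits across V_p; its power is V_p²/R.
P_R2 = (195.1)² / 560 = 67.96 W

68.0 W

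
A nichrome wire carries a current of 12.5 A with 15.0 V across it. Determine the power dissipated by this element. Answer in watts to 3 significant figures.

Both the voltage across and the current through the element are known, so P = V I applies directly.
P = 15.0 V × 12.50 A = 187.5 W

188 W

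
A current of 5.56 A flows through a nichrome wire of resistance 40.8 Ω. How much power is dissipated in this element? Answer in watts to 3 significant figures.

1260 W

With I and R stated, P = I²R applies in one step.
P = (5.560 A)² × 40.8 Ω = 1261 W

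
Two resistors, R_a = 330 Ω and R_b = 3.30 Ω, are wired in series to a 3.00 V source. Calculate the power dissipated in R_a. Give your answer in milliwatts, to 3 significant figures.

26.7 mW

Every series element carries the same I. Get I from the total resistance, then P = I² × R_a.
R_total = 330 + 3.30 = 333.3 Ω
I = V / R_total = 3.00 / 333.3 = 0.009001 A
P_R_a = I² × R_a = (0.009001)² × 330 = 0.02674 W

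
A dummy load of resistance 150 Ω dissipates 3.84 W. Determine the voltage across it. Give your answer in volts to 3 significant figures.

From P = V I = I²R = V²/R, with the two given quantities we get V = √(P R).
V = √(3.84 × 150) = 24.00 V

24.0 V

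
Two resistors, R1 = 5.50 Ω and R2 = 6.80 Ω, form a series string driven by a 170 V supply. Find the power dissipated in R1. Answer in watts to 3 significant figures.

1050 W

In a series string the same current flows through every resistor — find that current, then P = I²R for the one we want.
R_total = 5.50 + 6.80 = 12.30 Ω
I = V / R_total = 170 / 12.30 = 13.82 A
P_R1 = I² × R1 = (13.82)² × 5.50 = 1051 W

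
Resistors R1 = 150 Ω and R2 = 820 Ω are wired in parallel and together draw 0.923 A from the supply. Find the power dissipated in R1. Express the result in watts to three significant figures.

91.3 W

We need the common branch voltage; get it from I_total × R_eq, then P = V²/R for the branch.
1/R_eq = 1/150 + 1/820 ⇒ R_eq = 126.8 Ω
V = I_total × R_eq = 0.9230 × 126.8 = 117.0 V
P_R1 = V² / R1 = (117.0)² / 150 = 91.32 W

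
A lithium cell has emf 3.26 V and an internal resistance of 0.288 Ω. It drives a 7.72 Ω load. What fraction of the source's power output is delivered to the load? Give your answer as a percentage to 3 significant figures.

96.4 %

η = P_load/(P_load+P_int) = I²R/(I²R+I²r) = R/(R+r) — the I² cancels for series elements.
η = R / (R + r) = 7.72 / (7.72 + 0.288) = 0.9640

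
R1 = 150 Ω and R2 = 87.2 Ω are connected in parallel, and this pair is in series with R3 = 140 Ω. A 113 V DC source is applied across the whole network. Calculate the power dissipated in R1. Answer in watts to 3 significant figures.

6.80 W

Reduce the parallel combination to a single R_p; the circuit then becomes R_p in series with the remaining resistor.
R_p = (150×87.2)/(150+87.2) = 55.14 Ω
R_total = R_p + 140 = 55.14 + 140 = 195.1 Ω
I = V / R_total = 113 / 195.1 = 0.5791 A
Voltage across the parallel pair: V_p = I × R_p = 0.5791 × 55.14 = 31.93 V
R1 has V_p across it, so P = V_p²/R1.
P_R1 = (31.93)² / 150 = 6.797 W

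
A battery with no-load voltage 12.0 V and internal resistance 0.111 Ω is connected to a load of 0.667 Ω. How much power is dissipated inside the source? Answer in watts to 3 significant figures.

26.4 W

Internal loss is I²r, with I set by the total series resistance r+R.
I = ε / (r + R) = 12.0 / (0.111 + 0.667) = 15.42 A
P_int = I² r = (15.42)² × 0.111 = 26.41 W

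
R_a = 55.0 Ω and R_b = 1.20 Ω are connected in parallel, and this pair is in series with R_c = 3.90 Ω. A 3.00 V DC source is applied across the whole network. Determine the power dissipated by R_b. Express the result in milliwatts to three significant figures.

Combine R_a and R_b into their parallel equivalent first, reducing the network to two series resistors.
R_p = (55.0×1.20)/(55.0+1.20) = 1.174 Ω
R_total = R_p + 3.90 = 1.174 + 3.90 = 5.074 Ω
I = V / R_total = 3.00 / 5.074 = 0.5912 A
Voltage across the parallel pair: V_p = I × R_p = 0.5912 × 1.174 = 0.6943 V
R_b has V_p across it, so P = V_p²/R_b.
P_R_b = (0.6943)² / 1.20 = 0.4017 W

402 mW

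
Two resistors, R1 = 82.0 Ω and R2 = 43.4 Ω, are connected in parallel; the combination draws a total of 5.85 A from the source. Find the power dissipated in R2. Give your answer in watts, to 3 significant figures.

We need the common branch voltage; get it from I_total × R_eq, then P = V²/R for the branch.
1/R_eq = 1/82.0 + 1/43.4 ⇒ R_eq = 28.38 Ω
V = I_total × R_eq = 5.850 × 28.38 = 166.0 V
P_R2 = V² / R2 = (166.0)² / 43.4 = 635.1 W

635 W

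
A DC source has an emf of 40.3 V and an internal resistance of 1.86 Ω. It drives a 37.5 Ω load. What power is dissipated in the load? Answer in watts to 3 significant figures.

39.3 W

Load and internal resistance form a series loop — compute the loop current, then the load power via I²R.
I = ε / (r + R) = 40.3 / (1.86 + 37.5) = 1.024 A
P_load = I² R = (1.024)² × 37.5 = 39.31 W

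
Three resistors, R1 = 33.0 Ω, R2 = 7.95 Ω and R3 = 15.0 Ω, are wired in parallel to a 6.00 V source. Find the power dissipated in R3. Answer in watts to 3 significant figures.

2.40 W

Every branch has 6.00 V across it, so for R3 the power is simply V²/R.
P_R3 = V² / R3 = (6.00)² / 15.0 Ω = 2.400 W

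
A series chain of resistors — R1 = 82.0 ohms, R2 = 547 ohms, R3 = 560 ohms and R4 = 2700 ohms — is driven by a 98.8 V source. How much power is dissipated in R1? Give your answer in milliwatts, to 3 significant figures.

52.9 mW

The current is common to all series resistors; compute it, then apply P = I²R for the target.
R_total = 82.0 + 547 + 560 + 2700 = 3889 Ω
I = V / R_total = 98.8 / 3889 = 0.02540 A
P_R1 = I² × R1 = (0.02540)² × 82.0 = 0.05292 W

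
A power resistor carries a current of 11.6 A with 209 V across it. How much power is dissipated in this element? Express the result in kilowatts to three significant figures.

V and I are known directly — P = V I, no intermediate step needed.
P = 209 V × 11.60 A = 2424 W

2.42 kW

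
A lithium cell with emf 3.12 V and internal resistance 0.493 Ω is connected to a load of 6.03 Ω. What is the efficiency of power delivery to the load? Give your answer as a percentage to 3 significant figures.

Both r and R carry the same current, so the power split is just the resistance split: η = R/(R+r).
η = R / (R + r) = 6.03 / (6.03 + 0.493) = 0.9244

92.4 %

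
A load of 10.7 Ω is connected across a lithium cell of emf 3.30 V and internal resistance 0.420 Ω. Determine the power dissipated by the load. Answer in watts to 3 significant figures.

Find the circuit current first, then P = I²R for the load (series elements share I).
I = ε / (r + R) = 3.30 / (0.420 + 10.7) = 0.2968 A
P_load = I² R = (0.2968)² × 10.7 = 0.9423 W

0.942 W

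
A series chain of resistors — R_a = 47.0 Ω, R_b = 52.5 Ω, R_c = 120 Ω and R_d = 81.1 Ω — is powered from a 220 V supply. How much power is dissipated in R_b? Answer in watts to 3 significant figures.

28.1 W

Series elements share the same current, so find I first, then use P = I²R.
R_total = 47.0 + 52.5 + 120 + 81.1 = 300.6 Ω
I = V / R_total = 220 / 300.6 = 0.7319 A
P_R_b = I² × R_b = (0.7319)² × 52.5 = 28.12 W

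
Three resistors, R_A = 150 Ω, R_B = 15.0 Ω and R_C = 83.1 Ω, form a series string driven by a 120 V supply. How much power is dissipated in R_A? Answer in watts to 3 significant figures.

35.1 W

The current is common to all series resistors; compute it, then apply P = I²R for the target.
R_total = 150 + 15.0 + 83.1 = 248.1 Ω
I = V / R_total = 120 / 248.1 = 0.4837 A
P_R_A = I² × R_A = (0.4837)² × 150 = 35.09 W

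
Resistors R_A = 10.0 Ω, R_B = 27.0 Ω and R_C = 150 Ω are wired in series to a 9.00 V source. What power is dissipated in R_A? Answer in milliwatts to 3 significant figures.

Every series element carries the same I. Get I from the total resistance, then P = I² × R_A.
R_total = 10.0 + 27.0 + 150 = 187.0 Ω
I = V / R_total = 9.00 / 187.0 = 0.04813 A
P_R_A = I² × R_A = (0.04813)² × 10.0 = 0.02316 W

23.2 mW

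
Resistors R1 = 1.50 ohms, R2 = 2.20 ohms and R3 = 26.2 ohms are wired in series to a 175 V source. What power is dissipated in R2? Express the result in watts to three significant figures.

In a series string the same current flows through every resistor — find that current, then P = I²R for the one we want.
R_total = 1.50 + 2.20 + 26.2 = 29.90 Ω
I = V / R_total = 175 / 29.90 = 5.853 A
P_R2 = I² × R2 = (5.853)² × 2.20 = 75.36 W

75.4 W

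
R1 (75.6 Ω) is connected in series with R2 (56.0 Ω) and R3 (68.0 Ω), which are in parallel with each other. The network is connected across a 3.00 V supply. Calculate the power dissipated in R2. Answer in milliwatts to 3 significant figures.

Collapse R2‖R3 to a single equivalent, reducing the network to two series elements.
R_p = (56.0×68.0)/(56.0+68.0) = 30.71 Ω
R_total = 75.6 + 30.71 = 106.3 Ω
I = V / R_total = 3.00 / 106.3 = 0.02822 A
Voltage across the parallel pair: V_p = I × R_p = 0.02822 × 30.71 = 0.8666 V
R2 is across V_p, so use P = V²/R for that branch.
P_R2 = (0.8666)² / 56.0 = 0.01341 W

13.4 mW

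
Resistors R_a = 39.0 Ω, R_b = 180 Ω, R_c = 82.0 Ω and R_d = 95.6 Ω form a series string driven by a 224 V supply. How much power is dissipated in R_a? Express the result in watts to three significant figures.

Every series element carries the same I. Get I from the total resistance, then P = I² × R_a.
R_total = 39.0 + 180 + 82.0 + 95.6 = 396.6 Ω
I = V / R_total = 224 / 396.6 = 0.5648 A
P_R_a = I² × R_a = (0.5648)² × 39.0 = 12.44 W

12.4 W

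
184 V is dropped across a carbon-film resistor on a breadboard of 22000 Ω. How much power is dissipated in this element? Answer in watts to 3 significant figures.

1.54 W

V and R are stated; P = V²/R avoids computing the current.
P = (184 V)² / 22000 Ω = 1.539 W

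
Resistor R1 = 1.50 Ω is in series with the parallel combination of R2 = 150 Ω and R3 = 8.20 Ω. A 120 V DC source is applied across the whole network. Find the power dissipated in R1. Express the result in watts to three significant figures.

Collapse R2‖R3 to a single equivalent, reducing the network to two series elements.
R_p = (150×8.20)/(150+8.20) = 7.775 Ω
R_total = 1.50 + 7.775 = 9.275 Ω
I = V / R_total = 120 / 9.275 = 12.94 A
R1 is in the main series path, so its power is I²R1.
P_R1 = (12.94)² × 1.50 = 251.1 W

251 W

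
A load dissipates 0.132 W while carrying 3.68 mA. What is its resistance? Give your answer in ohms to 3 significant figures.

The two known quantities fix the third via R = P / I².
R = 0.132 / (0.003680)² = 9747 Ω

9750 Ω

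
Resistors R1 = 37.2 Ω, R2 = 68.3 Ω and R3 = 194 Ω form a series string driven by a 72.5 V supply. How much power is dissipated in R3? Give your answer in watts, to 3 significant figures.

11.4 W

In a series string the same current flows through every resistor — find that current, then P = I²R for the one we want.
R_total = 37.2 + 68.3 + 194 = 299.5 Ω
I = V / R_total = 72.5 / 299.5 = 0.2421 A
P_R3 = I² × R3 = (0.2421)² × 194 = 11.37 W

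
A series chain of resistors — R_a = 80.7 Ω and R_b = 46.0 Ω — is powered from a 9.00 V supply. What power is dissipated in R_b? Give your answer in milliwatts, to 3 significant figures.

232 mW

The current is common to all series resistors; compute it, then apply P = I²R for the target.
R_total = 80.7 + 46.0 = 126.7 Ω
I = V / R_total = 9.00 / 126.7 = 0.07103 A
P_R_b = I² × R_b = (0.07103)² × 46.0 = 0.2321 W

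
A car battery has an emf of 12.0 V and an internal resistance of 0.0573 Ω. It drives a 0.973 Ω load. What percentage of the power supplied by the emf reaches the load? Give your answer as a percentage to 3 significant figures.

94.4 %

Efficiency is P_load / P_total. With a series r and R sharing the same I, P = I²R for each, so η = R/(R+r).
η = R / (R + r) = 0.973 / (0.973 + 0.0573) = 0.9444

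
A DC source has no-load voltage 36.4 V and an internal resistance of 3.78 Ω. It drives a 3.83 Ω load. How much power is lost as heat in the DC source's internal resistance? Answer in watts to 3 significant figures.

The source's internal resistance is just another series element carrying I; its dissipation is I²r.
I = ε / (r + R) = 36.4 / (3.78 + 3.83) = 4.783 A
P_int = I² r = (4.783)² × 3.78 = 86.48 W

86.5 W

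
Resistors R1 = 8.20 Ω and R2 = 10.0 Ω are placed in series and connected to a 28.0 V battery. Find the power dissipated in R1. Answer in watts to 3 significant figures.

Series elements share the same current, so find I first, then use P = I²R.
R_total = 8.20 + 10.0 = 18.20 Ω
I = V / R_total = 28.0 / 18.20 = 1.538 A
P_R1 = I² × R1 = (1.538)² × 8.20 = 19.41 W

19.4 W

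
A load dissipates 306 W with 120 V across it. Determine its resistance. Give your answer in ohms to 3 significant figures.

47.1 Ω

Rearranging the power relation for the two known quantities gives R = V² / P.
R = (120)² / 306 = 47.06 Ω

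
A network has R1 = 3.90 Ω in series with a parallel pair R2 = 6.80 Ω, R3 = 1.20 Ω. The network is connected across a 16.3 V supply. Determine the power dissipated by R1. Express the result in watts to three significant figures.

Replace R2 and R3 with their parallel equivalent so the circuit becomes R1 in series with R_p.
R_p = (6.80×1.20)/(6.80+1.20) = 1.020 Ω
R_total = 3.90 + 1.020 = 4.920 Ω
I = V / R_total = 16.3 / 4.920 = 3.313 A
The full supply current passes through R1: P = I²R.
P_R1 = (3.313)² × 3.90 = 42.81 W

42.8 W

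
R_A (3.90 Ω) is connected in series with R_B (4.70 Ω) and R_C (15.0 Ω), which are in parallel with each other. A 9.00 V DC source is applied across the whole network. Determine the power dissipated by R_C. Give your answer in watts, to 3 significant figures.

Collapse R_B‖R_C to a single equivalent, reducing the network to two series elements.
R_p = (4.70×15.0)/(4.70+15.0) = 3.579 Ω
R_total = 3.90 + 3.579 = 7.479 Ω
I = V / R_total = 9.00 / 7.479 = 1.203 A
Voltage across the parallel pair: V_p = I × R_p = 1.203 × 3.579 = 4.307 V
R_C is across V_p, so use P = V²/R for that branch.
P_R_C = (4.307)² / 15.0 = 1.236 W

1.24 W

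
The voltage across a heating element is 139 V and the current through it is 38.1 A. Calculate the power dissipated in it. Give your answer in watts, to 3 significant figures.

5300 W

V and I are known directly — P = V I, no intermediate step needed.
P = 139 V × 38.10 A = 5296 W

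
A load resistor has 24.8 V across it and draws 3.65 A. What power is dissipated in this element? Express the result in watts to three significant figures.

90.5 W

With V and I both given, power follows immediately from P = V I.
P = 24.8 V × 3.650 A = 90.52 W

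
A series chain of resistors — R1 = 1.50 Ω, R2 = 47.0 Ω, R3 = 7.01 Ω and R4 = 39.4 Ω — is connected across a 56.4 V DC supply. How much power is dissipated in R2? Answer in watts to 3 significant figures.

Series elements share the same current, so find I first, then use P = I²R.
R_total = 1.50 + 47.0 + 7.01 + 39.4 = 94.91 Ω
I = V / R_total = 56.4 / 94.91 = 0.5942 A
P_R2 = I² × R2 = (0.5942)² × 47.0 = 16.60 W

16.6 W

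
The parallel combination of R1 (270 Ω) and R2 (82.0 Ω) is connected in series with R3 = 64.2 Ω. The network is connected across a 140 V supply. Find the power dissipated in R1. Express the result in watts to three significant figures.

Combine R1 and R2 into their parallel equivalent first, reducing the network to two series resistors.
R_p = (270×82.0)/(270+82.0) = 62.90 Ω
R_total = R_p + 64.2 = 62.90 + 64.2 = 127.1 Ω
I = V / R_total = 140 / 127.1 = 1.102 A
Voltage across the parallel pair: V_p = I × R_p = 1.102 × 62.90 = 69.28 V
Use P = V²/R for R1 with V = V_p.
P_R1 = (69.28)² / 270 = 17.78 W

17.8 W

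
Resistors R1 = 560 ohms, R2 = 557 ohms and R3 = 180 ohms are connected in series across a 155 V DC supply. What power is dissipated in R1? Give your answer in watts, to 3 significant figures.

Series elements share the same current, so find I first, then use P = I²R.
R_total = 560 + 557 + 180 = 1297 Ω
I = V / R_total = 155 / 1297 = 0.1195 A
P_R1 = I² × R1 = (0.1195)² × 560 = 7.998 W

8.00 W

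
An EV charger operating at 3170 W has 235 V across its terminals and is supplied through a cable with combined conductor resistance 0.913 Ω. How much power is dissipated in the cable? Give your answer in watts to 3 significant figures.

166 W

The cable is a series resistance carrying the load current; its dissipation is I²R_line.
I = P / V = 3170 / 235 = 13.49 A through the cable.
P_line = I² R_line = (13.49)² × 0.913 = 166.1 W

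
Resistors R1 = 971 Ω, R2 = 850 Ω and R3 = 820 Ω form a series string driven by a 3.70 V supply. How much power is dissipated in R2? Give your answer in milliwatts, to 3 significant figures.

1.67 mW

Every series element carries the same I. Get I from the total resistance, then P = I² × R2.
R_total = 971 + 850 + 820 = 2641 Ω
I = V / R_total = 3.70 / 2641 = 0.001401 A
P_R2 = I² × R2 = (0.001401)² × 850 = 0.001668 W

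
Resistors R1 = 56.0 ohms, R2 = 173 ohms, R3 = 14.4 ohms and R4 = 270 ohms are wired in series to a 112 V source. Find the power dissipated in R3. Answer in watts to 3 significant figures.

Since the resistors are in series they all carry the loop current I = V/R_total; the power in any one is I²R.
R_total = 56.0 + 173 + 14.4 + 270 = 513.4 Ω
I = V / R_total = 112 / 513.4 = 0.2182 A
P_R3 = I² × R3 = (0.2182)² × 14.4 = 0.6853 W

0.685 W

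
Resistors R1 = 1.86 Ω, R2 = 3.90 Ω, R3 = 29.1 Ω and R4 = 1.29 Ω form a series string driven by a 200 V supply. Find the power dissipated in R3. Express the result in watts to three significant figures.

In a series string the same current flows through every resistor — find that current, then P = I²R for the one we want.
R_total = 1.86 + 3.90 + 29.1 + 1.29 = 36.15 Ω
I = V / R_total = 200 / 36.15 = 5.533 A
P_R3 = I² × R3 = (5.533)² × 29.1 = 890.7 W

891 W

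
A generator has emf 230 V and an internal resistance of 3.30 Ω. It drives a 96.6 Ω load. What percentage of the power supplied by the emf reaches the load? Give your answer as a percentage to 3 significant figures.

The source delivers εI, of which I²R reaches the load and I²r is lost; since I is common, η = R/(R+r).
η = R / (R + r) = 96.6 / (96.6 + 3.30) = 0.9670

96.7 %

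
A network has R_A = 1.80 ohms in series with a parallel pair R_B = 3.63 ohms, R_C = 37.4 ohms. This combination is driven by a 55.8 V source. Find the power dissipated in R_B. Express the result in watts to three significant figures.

360 W

Replace R_B and R_C with their parallel equivalent so the circuit becomes R_A in series with R_p.
R_p = (3.63×37.4)/(3.63+37.4) = 3.309 Ω
R_total = 1.80 + 3.309 = 5.109 Ω
I = V / R_total = 55.8 / 5.109 = 10.92 A
Voltage across the parallel pair: V_p = I × R_p = 10.92 × 3.309 = 36.14 V
With V_p across R_B, its power is V_p²/R_B.
P_R_B = (36.14)² / 3.63 = 359.8 W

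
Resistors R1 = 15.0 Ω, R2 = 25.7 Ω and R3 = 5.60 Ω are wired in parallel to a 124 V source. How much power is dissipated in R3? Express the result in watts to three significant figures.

2750 W

R3 sits directly across the source, so P = V²/R with V = 124 V.
P_R3 = V² / R3 = (124)² / 5.60 Ω = 2746 W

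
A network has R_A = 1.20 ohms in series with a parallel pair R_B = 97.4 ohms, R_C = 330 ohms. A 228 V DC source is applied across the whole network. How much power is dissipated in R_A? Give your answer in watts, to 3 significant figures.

Replace R_B and R_C with their parallel equivalent so the circuit becomes R_A in series with R_p.
R_p = (97.4×330)/(97.4+330) = 75.20 Ω
R_total = 1.20 + 75.20 = 76.40 Ω
I = V / R_total = 228 / 76.40 = 2.984 A
The full supply current passes through R_A: P = I²R.
P_R_A = (2.984)² × 1.20 = 10.69 W

10.7 W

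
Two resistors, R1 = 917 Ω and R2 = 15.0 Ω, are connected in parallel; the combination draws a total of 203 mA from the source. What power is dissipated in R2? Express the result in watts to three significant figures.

The branches share the same voltage, but only the total current is given — find V from the equivalent resistance first.
1/R_eq = 1/917 + 1/15.0 ⇒ R_eq = 14.76 Ω
V = I_total × R_eq = 0.2030 × 14.76 = 2.996 V
P_R2 = V² / R2 = (2.996)² / 15.0 = 0.5984 W

0.598 W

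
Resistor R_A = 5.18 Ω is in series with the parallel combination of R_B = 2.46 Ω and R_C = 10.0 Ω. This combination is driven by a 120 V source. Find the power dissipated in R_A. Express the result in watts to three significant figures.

Replace R_B and R_C with their parallel equivalent so the circuit becomes R_A in series with R_p.
R_p = (2.46×10.0)/(2.46+10.0) = 1.974 Ω
R_total = 5.18 + 1.974 = 7.154 Ω
I = V / R_total = 120 / 7.154 = 16.77 A
R_A is in the main series path, so its power is I²R_A.
P_R_A = (16.77)² × 5.18 = 1457 W

1460 W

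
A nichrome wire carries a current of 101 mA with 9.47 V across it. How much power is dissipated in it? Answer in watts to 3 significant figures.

0.956 W

V and I are known directly — P = V I, no intermediate step needed.
P = 9.47 V × 0.1010 A = 0.9565 W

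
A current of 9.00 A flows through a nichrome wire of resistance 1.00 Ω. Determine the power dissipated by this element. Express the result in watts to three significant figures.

Knowing I and R, the power is just I²R — no need to find V first.
P = (9.000 A)² × 1.00 Ω = 81.00 W

81.0 W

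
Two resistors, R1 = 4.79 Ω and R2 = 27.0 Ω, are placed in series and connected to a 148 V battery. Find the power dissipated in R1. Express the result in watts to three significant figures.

104 W

The current is common to all series resistors; compute it, then apply P = I²R for the target.
R_total = 4.79 + 27.0 = 31.79 Ω
I = V / R_total = 148 / 31.79 = 4.656 A
P_R1 = I² × R1 = (4.656)² × 4.79 = 103.8 W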